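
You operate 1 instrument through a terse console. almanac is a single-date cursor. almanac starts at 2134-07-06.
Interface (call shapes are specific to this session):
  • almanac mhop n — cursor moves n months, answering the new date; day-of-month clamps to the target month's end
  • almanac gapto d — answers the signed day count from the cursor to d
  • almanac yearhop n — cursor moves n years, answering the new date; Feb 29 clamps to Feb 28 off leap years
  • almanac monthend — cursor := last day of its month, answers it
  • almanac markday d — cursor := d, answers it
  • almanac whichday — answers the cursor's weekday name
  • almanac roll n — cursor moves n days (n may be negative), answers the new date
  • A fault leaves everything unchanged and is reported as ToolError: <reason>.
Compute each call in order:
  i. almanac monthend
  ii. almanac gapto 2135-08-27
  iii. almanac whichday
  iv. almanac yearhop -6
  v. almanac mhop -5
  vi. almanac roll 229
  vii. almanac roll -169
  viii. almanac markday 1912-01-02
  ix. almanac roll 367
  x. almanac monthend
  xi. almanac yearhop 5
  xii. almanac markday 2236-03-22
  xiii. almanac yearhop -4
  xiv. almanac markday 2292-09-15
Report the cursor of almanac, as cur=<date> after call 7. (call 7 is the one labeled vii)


Then almanac monthend(): 2134-07-31.
Using almanac gapto with d='2135-08-27', yielding 392.
I use almanac whichday(), and observe Saturday.
I call almanac yearhop with n='-6', and get 2128-07-31.
Invoking almanac mhop with n='-5', which returns 2128-02-29.
I use almanac roll with n='229', giving 2128-10-15.
I run almanac roll with n='-169': 2128-04-29.
Using almanac markday with d='1912-01-02', and observe 1912-01-02.
I call almanac roll with n='367', → 1913-01-03.
I try almanac monthend(), yielding 1913-01-31.
Using almanac yearhop with n='5': 1918-01-31.
I invoke almanac markday with d='2236-03-22', which returns 2236-03-22.
Calling almanac yearhop with n='-4', and see 2232-03-22.
Then almanac markday with d='2292-09-15': 2292-09-15.

Answer: cur=2128-04-29


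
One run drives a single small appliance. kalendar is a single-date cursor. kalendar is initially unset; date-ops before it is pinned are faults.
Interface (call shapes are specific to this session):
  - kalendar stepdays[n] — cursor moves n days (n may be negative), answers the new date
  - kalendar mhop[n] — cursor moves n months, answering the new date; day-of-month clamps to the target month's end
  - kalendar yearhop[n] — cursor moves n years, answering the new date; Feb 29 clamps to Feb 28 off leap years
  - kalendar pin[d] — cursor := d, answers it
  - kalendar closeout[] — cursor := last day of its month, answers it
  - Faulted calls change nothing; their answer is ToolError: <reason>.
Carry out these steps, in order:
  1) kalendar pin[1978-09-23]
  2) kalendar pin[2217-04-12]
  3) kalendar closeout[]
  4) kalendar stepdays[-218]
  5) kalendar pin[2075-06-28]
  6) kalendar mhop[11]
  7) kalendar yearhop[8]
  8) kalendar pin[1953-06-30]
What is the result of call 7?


Answer: 2084-05-28

Derivation:
Using kalendar pin passing d=1978-09-23, giving 1978-09-23.
I run kalendar pin passing d=2217-04-12, and get 2217-04-12.
Now I run kalendar closeout, giving 2217-04-30.
I invoke kalendar stepdays passing n=-218, yielding 2216-09-24.
Now I run kalendar pin passing d=2075-06-28, — result: 2075-06-28.
I run kalendar mhop passing n=11, → 2076-05-28.
I call kalendar yearhop passing n=8, and see 2084-05-28.
I invoke kalendar pin passing d=1953-06-30, giving 1953-06-30.


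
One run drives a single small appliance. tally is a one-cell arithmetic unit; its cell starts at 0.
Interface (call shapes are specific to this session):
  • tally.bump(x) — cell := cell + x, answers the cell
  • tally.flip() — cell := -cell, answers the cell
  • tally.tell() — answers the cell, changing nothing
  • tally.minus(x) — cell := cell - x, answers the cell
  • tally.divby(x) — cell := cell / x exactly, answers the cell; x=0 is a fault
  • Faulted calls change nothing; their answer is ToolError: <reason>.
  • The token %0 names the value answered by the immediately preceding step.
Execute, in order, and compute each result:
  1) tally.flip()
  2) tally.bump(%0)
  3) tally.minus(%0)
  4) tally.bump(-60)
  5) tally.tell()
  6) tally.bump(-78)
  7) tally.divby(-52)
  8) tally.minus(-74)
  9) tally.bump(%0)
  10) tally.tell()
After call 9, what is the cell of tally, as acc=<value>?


% tally.flip() -> 0
% tally.bump(x=%0) -> 0
% tally.minus(x=%0) -> 0
% tally.bump(x=-60) -> -60
% tally.tell() -> -60
% tally.bump(x=-78) -> -138
% tally.divby(x=-52) -> 69/26
% tally.minus(x=-74) -> 1993/26
% tally.bump(x=%0) -> 1993/13
% tally.tell() -> 1993/13

Answer: acc=1993/13


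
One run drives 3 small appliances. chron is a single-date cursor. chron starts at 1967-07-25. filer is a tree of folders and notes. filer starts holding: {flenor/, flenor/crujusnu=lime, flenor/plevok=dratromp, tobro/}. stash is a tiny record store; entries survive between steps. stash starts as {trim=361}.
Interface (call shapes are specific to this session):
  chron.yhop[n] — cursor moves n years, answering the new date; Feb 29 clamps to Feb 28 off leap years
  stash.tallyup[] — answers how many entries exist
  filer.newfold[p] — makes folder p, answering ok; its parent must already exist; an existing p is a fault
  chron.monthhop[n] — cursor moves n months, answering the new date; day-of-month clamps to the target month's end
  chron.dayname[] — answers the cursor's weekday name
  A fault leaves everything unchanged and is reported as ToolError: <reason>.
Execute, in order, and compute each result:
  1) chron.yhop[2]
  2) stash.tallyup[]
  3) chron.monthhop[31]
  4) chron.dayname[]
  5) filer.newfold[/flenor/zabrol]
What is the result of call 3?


Using yhop with n='2', yielding 1969-07-25.
Next I call tallyup, — result: 1.
I run monthhop with n='31': 1972-02-25.
Using dayname: Friday.
Using newfold with p='/flenor/zabrol': ok.

Answer: 1972-02-25


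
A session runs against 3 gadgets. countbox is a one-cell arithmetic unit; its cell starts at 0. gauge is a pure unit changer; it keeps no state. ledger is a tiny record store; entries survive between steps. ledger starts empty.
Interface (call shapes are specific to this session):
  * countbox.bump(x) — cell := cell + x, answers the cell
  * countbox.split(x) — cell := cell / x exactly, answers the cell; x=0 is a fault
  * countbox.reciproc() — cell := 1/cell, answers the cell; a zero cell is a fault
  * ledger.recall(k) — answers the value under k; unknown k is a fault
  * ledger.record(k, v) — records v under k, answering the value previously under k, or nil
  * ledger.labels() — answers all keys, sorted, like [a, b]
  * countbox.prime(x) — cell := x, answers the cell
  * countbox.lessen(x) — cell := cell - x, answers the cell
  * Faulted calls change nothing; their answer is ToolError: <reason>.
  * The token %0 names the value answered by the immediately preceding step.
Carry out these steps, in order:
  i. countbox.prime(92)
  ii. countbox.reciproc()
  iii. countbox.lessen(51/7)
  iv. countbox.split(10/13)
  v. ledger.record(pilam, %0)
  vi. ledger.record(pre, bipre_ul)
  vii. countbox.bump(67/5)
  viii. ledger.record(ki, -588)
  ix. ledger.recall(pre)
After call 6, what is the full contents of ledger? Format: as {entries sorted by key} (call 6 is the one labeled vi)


Answer: {pilam=-12181/1288, pre=bipre_ul}

Derivation:
>>> countbox.prime x=92
:: 92
>>> countbox.reciproc
:: 1/92
>>> countbox.lessen x=51/7
:: -4685/644
>>> countbox.split x=10/13
:: -12181/1288
>>> ledger.record k=pilam v=%0
:: nil
>>> ledger.record k=pre v=bipre_ul
:: nil
>>> countbox.bump x=67/5
:: 25391/6440
>>> ledger.record k=ki v=-588
:: nil
>>> ledger.recall k=pre
:: bipre_ul


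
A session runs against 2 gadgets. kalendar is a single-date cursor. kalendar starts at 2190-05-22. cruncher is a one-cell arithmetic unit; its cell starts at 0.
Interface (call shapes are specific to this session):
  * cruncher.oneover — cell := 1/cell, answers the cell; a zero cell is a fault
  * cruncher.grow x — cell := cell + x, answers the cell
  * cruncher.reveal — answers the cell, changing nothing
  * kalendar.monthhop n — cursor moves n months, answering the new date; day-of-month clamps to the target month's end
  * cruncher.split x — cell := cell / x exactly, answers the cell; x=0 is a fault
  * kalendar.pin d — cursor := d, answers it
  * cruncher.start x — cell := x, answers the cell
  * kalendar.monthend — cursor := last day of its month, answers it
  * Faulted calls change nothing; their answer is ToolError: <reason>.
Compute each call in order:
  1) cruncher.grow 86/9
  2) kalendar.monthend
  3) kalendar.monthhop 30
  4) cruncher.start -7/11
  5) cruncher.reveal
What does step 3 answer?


// cruncher.grow(x: 86/9) : 86/9
// kalendar.monthend() : 2190-05-31
// kalendar.monthhop(n: 30) : 2192-11-30
// cruncher.start(x: -7/11) : -7/11
// cruncher.reveal() : -7/11

Answer: 2192-11-30


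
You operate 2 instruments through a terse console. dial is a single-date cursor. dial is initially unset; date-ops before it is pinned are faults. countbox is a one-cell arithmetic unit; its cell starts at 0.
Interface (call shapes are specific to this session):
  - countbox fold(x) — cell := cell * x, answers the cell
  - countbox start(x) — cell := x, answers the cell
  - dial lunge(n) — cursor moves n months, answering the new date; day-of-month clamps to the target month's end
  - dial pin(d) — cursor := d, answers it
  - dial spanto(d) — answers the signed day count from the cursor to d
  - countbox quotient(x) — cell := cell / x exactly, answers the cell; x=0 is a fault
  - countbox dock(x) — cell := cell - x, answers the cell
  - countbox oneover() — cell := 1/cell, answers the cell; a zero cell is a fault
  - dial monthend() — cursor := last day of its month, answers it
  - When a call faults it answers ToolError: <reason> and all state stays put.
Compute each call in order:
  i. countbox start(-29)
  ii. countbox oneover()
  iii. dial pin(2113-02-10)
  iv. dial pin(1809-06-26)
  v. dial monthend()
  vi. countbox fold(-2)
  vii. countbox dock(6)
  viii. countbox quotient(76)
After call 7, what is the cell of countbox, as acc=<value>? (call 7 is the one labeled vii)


% countbox start -29
  -29
% countbox oneover
  -1/29
% dial pin 2113-02-10
  2113-02-10
% dial pin 1809-06-26
  1809-06-26
% dial monthend
  1809-06-30
% countbox fold -2
  2/29
% countbox dock 6
  -172/29
% countbox quotient 76
  -43/551

Answer: acc=-172/29


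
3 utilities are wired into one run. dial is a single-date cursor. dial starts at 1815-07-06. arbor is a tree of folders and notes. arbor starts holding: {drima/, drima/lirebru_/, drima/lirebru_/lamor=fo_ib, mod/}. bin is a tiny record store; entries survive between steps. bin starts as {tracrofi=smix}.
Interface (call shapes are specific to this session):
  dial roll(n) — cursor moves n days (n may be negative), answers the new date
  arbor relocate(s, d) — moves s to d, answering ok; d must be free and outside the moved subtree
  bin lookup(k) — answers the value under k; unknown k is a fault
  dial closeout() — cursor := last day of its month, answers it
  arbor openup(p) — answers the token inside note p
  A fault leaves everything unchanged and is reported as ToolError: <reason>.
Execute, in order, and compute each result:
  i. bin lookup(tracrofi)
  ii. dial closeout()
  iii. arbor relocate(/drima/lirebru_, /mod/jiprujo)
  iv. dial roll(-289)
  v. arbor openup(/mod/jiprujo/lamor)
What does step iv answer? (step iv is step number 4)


Answer: 1814-10-15

Derivation:
// 1. bin lookup(k: tracrofi) ~> smix
// 2. dial closeout() ~> 1815-07-31
// 3. arbor relocate(s: /drima/lirebru_, d: /mod/jiprujo) ~> ok
// 4. dial roll(n: -289) ~> 1814-10-15
// 5. arbor openup(p: /mod/jiprujo/lamor) ~> fo_ib


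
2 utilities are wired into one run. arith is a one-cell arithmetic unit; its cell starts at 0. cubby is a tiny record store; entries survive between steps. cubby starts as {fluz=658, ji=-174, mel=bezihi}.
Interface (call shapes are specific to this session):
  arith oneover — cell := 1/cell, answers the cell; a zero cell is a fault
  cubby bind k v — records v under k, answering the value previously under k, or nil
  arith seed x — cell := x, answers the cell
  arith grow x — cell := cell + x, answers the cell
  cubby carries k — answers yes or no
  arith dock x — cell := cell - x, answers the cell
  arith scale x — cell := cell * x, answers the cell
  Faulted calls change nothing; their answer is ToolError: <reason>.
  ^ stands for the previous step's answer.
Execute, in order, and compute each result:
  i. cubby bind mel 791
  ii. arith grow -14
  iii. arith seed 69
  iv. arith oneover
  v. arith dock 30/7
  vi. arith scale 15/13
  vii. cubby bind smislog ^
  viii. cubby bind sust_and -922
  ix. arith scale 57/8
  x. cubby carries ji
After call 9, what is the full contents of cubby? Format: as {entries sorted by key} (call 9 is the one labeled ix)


Act: cubby bind[k=mel; v=791]
Obs: bezihi
Act: arith grow[x=-14]
Obs: -14
Act: arith seed[x=69]
Obs: 69
Act: arith oneover[]
Obs: 1/69
Act: arith dock[x=30/7]
Obs: -2063/483
Act: arith scale[x=15/13]
Obs: -10315/2093
Act: cubby bind[k=smislog; v=^]
Obs: nil
Act: cubby bind[k=sust_and; v=-922]
Obs: nil
Act: arith scale[x=57/8]
Obs: -587955/16744
Act: cubby carries[k=ji]
Obs: yes

Answer: {fluz=658, ji=-174, mel=791, smislog=-10315/2093, sust_and=-922}


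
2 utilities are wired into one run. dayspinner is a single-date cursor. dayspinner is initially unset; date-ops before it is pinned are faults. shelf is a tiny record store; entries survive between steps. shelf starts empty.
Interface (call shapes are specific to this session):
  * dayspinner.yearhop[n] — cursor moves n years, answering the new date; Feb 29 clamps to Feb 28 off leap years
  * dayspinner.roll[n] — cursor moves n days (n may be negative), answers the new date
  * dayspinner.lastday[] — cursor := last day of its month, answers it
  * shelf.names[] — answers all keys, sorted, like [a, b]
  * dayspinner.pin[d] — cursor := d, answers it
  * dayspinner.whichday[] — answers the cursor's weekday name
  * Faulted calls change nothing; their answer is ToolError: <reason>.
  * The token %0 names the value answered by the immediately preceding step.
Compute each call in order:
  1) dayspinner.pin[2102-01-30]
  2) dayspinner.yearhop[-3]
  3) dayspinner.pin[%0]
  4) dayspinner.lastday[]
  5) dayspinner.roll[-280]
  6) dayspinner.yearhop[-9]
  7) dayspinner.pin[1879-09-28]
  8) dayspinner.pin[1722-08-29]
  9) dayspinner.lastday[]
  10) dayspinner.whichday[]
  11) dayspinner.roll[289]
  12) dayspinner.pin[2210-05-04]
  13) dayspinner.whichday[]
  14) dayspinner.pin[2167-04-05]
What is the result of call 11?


→ dayspinner.pin(d→2102-01-30)
← 2102-01-30
→ dayspinner.yearhop(n→-3)
← 2099-01-30
→ dayspinner.pin(d→%0)
← 2099-01-30
→ dayspinner.lastday()
← 2099-01-31
→ dayspinner.roll(n→-280)
← 2098-04-26
→ dayspinner.yearhop(n→-9)
← 2089-04-26
→ dayspinner.pin(d→1879-09-28)
← 1879-09-28
→ dayspinner.pin(d→1722-08-29)
← 1722-08-29
→ dayspinner.lastday()
← 1722-08-31
→ dayspinner.whichday()
← Monday
→ dayspinner.roll(n→289)
← 1723-06-16
→ dayspinner.pin(d→2210-05-04)
← 2210-05-04
→ dayspinner.whichday()
← Friday
→ dayspinner.pin(d→2167-04-05)
← 2167-04-05

Answer: 1723-06-16


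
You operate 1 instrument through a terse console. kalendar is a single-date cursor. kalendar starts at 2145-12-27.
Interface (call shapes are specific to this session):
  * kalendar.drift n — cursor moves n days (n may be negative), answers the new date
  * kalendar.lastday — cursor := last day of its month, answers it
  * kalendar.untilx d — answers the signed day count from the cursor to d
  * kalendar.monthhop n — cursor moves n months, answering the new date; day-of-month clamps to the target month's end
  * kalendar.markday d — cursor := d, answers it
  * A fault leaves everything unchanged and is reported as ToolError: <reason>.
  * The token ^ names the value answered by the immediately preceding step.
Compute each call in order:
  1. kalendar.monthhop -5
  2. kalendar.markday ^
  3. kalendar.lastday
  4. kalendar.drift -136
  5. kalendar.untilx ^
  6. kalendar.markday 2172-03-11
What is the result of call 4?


Answer: 2145-03-17

Derivation:
I use kalendar.monthhop(n→-5), and observe 2145-07-27.
I call kalendar.markday(d→^), — result: 2145-07-27.
I try kalendar.lastday(), giving 2145-07-31.
Then kalendar.drift(n→-136), and get 2145-03-17.
I try kalendar.untilx(d→^), and get 0.
Calling kalendar.markday(d→2172-03-11), which returns 2172-03-11.


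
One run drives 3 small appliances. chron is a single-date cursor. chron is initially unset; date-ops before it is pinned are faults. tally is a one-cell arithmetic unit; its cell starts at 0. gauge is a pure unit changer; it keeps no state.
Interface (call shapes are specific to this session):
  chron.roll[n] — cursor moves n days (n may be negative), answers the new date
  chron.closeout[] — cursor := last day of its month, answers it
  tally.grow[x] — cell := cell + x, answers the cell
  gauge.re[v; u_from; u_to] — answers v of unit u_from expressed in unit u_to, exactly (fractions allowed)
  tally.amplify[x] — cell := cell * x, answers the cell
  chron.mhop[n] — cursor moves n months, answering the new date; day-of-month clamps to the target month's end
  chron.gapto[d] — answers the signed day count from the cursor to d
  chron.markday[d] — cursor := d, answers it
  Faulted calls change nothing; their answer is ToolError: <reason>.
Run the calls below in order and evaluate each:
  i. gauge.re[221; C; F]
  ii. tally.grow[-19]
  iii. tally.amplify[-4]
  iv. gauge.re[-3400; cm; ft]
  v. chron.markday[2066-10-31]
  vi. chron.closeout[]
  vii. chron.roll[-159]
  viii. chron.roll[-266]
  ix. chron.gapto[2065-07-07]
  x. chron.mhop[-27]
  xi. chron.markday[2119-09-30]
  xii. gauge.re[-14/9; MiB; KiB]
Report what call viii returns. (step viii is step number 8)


Answer: 2065-09-01

Derivation:
> gauge.re 221 C F
= 2149/5
> tally.grow -19
= -19
> tally.amplify -4
= 76
> gauge.re -3400 cm ft
= -42500/381
> chron.markday 2066-10-31
= 2066-10-31
> chron.closeout
= 2066-10-31
> chron.roll -159
= 2066-05-25
> chron.roll -266
= 2065-09-01
> chron.gapto 2065-07-07
= -56
> chron.mhop -27
= 2063-06-01
> chron.markday 2119-09-30
= 2119-09-30
> gauge.re -14/9 MiB KiB
= -14336/9


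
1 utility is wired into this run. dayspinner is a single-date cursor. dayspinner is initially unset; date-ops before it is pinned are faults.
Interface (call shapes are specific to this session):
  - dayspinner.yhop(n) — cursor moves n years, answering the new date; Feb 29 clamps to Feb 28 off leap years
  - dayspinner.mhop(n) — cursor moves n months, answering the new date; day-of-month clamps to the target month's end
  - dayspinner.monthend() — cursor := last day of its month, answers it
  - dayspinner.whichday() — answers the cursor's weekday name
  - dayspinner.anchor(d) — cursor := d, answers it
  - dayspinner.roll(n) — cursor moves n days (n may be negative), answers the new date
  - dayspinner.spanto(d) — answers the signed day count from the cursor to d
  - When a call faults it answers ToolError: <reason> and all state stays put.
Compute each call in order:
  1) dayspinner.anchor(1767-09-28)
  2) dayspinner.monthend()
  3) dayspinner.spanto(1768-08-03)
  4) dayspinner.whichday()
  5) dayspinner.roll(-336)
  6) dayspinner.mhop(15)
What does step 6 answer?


> anchor d='1767-09-28'
:: 1767-09-28
> monthend
:: 1767-09-30
> spanto d='1768-08-03'
:: 308
> whichday
:: Wednesday
> roll n='-336'
:: 1766-10-29
> mhop n='15'
:: 1768-01-29

Answer: 1768-01-29


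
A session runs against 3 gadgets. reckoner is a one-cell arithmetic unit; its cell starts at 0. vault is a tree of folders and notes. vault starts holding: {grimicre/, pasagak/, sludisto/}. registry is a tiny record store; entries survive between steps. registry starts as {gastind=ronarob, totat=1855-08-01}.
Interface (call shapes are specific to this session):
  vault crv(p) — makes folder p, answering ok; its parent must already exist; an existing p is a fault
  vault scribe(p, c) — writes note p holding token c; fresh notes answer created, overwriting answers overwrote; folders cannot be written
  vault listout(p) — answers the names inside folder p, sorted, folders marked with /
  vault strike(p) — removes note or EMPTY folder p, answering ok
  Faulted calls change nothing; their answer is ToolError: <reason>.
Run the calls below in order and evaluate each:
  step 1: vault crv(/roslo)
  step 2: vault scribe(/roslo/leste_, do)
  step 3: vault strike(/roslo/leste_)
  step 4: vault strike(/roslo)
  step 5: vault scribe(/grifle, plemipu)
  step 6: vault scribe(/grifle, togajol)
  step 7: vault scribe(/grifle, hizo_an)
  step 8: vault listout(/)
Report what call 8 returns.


==> vault crv(p→/roslo)
<== ok
==> vault scribe(p→/roslo/leste_, c→do)
<== created
==> vault strike(p→/roslo/leste_)
<== ok
==> vault strike(p→/roslo)
<== ok
==> vault scribe(p→/grifle, c→plemipu)
<== created
==> vault scribe(p→/grifle, c→togajol)
<== overwrote
==> vault scribe(p→/grifle, c→hizo_an)
<== overwrote
==> vault listout(p→/)
<== [grifle, grimicre/, pasagak/, sludisto/]

Answer: [grifle, grimicre/, pasagak/, sludisto/]


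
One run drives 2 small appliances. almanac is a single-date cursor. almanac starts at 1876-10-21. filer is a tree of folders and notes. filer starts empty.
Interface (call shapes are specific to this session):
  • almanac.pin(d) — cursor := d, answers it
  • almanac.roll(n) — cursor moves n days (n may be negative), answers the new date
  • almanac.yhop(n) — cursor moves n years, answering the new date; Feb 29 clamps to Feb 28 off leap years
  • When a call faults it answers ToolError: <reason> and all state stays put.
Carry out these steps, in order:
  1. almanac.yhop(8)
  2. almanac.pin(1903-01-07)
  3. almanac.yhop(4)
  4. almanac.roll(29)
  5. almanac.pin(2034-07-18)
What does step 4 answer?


Step: almanac.yhop[8]
Result: 1884-10-21
Step: almanac.pin[1903-01-07]
Result: 1903-01-07
Step: almanac.yhop[4]
Result: 1907-01-07
Step: almanac.roll[29]
Result: 1907-02-05
Step: almanac.pin[2034-07-18]
Result: 2034-07-18

Answer: 1907-02-05


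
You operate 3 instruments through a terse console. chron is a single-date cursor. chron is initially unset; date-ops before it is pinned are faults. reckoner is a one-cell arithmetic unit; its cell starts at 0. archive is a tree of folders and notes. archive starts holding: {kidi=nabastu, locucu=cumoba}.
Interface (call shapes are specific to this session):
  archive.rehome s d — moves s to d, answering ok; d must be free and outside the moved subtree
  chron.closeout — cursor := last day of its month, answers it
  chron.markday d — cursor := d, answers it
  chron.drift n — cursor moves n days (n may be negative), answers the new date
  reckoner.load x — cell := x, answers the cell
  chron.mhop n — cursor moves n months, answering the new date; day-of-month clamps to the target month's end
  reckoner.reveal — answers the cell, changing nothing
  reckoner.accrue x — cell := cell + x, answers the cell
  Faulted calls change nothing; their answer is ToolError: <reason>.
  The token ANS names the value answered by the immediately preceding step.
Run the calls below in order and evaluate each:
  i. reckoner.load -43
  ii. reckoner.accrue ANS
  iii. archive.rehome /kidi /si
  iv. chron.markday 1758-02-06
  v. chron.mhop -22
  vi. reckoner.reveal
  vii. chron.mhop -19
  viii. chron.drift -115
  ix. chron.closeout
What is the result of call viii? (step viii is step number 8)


Answer: 1754-05-14

Derivation:
-> load(-43)
<- -43
-> accrue(ANS)
<- -86
-> rehome(/kidi, /si)
<- ok
-> markday(1758-02-06)
<- 1758-02-06
-> mhop(-22)
<- 1756-04-06
-> reveal()
<- -86
-> mhop(-19)
<- 1754-09-06
-> drift(-115)
<- 1754-05-14
-> closeout()
<- 1754-05-31


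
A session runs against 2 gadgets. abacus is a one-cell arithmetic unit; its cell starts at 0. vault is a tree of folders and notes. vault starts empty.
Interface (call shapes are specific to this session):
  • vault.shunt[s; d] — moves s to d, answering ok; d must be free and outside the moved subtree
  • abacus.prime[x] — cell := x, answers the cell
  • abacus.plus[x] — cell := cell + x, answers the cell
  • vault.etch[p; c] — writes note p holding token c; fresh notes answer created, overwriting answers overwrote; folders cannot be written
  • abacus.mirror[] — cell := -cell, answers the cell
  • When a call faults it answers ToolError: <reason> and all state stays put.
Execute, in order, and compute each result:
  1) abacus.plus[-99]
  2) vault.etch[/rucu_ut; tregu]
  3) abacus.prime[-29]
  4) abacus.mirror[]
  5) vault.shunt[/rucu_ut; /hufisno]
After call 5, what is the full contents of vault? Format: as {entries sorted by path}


Answer: {hufisno=tregu}

Derivation:
CALL abacus.plus[-99]
RET  -99
CALL vault.etch[/rucu_ut; tregu]
RET  created
CALL abacus.prime[-29]
RET  -29
CALL abacus.mirror[]
RET  29
CALL vault.shunt[/rucu_ut; /hufisno]
RET  ok


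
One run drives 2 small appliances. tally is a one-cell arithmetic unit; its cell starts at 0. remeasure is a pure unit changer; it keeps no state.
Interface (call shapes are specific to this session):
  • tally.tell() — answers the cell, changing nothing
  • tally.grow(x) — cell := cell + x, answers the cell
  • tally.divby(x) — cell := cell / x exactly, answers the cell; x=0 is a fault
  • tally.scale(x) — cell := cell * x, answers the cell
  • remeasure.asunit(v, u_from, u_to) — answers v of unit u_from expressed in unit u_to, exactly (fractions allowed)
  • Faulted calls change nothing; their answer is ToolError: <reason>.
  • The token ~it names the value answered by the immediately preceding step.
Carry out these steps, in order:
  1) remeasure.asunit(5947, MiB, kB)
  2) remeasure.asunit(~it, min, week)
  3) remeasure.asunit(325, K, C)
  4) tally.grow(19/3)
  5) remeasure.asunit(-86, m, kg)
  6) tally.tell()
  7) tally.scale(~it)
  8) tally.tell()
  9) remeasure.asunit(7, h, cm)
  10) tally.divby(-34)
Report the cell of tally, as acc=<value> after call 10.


→ asunit(5947, MiB, kB)
← 779485184/125
→ asunit(~it, min, week)
← 24358912/39375
→ asunit(325, K, C)
← 1037/20
→ grow(19/3)
← 19/3
→ asunit(-86, m, kg)
← ToolError: incompatible units
→ tell()
← 19/3
→ scale(~it)
← 361/9
→ tell()
← 361/9
→ asunit(7, h, cm)
← ToolError: incompatible units
→ divby(-34)
← -361/306

Answer: acc=-361/306


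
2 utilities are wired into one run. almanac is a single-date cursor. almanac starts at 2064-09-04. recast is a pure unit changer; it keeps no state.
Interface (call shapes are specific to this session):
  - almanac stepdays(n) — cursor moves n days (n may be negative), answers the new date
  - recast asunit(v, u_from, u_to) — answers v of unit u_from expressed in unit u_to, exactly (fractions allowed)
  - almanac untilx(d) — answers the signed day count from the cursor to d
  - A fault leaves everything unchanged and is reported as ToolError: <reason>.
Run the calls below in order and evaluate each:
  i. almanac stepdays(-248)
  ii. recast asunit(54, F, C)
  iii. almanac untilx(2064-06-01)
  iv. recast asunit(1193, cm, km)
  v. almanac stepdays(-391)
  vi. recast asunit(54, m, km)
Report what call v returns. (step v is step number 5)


>>> almanac stepdays n→-248
:: 2063-12-31
>>> recast asunit v→54 u_from→F u_to→C
:: 110/9
>>> almanac untilx d→2064-06-01
:: 153
>>> recast asunit v→1193 u_from→cm u_to→km
:: 1193/100000
>>> almanac stepdays n→-391
:: 2062-12-05
>>> recast asunit v→54 u_from→m u_to→km
:: 27/500

Answer: 2062-12-05


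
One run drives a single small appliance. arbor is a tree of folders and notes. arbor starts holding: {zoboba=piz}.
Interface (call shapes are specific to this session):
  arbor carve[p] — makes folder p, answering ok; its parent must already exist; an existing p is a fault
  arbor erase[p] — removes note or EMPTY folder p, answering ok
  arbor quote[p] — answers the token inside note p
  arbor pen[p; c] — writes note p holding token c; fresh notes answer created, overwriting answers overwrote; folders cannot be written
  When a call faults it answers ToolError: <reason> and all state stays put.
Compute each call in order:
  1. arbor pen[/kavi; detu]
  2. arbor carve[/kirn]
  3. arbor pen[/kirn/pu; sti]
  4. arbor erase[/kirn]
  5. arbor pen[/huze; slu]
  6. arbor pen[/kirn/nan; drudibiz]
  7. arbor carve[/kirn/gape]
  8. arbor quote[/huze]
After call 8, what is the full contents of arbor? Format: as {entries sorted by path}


Answer: {huze=slu, kavi=detu, kirn/, kirn/gape/, kirn/nan=drudibiz, kirn/pu=sti, zoboba=piz}

Derivation:
I invoke arbor pen with p→/kavi, c→detu, and observe created.
I try arbor carve with p→/kirn, and observe ok.
Using arbor pen with p→/kirn/pu, c→sti, and observe created.
I run arbor erase with p→/kirn, and see ToolError: not empty.
Invoking arbor pen with p→/huze, c→slu, → created.
I use arbor pen with p→/kirn/nan, c→drudibiz: created.
Using arbor carve with p→/kirn/gape, yielding ok.
I try arbor quote with p→/huze, yielding slu.


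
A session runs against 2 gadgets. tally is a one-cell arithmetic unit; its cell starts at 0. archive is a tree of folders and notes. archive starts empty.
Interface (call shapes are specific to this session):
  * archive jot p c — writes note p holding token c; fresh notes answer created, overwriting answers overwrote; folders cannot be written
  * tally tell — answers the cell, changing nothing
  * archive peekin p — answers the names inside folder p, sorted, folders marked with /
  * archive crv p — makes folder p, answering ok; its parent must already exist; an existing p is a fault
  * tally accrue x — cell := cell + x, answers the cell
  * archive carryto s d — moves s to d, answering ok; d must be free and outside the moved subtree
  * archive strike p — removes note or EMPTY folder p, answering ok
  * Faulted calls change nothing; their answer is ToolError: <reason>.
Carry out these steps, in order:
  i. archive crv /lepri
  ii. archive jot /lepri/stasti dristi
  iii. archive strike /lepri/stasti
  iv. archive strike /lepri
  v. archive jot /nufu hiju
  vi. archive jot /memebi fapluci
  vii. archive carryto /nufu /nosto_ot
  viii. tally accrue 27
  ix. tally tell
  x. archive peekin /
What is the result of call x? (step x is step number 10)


Answer: [memebi, nosto_ot]

Derivation:
# 1. archive crv(p=/lepri) == ok
# 2. archive jot(p=/lepri/stasti, c=dristi) == created
# 3. archive strike(p=/lepri/stasti) == ok
# 4. archive strike(p=/lepri) == ok
# 5. archive jot(p=/nufu, c=hiju) == created
# 6. archive jot(p=/memebi, c=fapluci) == created
# 7. archive carryto(s=/nufu, d=/nosto_ot) == ok
# 8. tally accrue(x=27) == 27
# 9. tally tell() == 27
# 10. archive peekin(p=/) == [memebi, nosto_ot]


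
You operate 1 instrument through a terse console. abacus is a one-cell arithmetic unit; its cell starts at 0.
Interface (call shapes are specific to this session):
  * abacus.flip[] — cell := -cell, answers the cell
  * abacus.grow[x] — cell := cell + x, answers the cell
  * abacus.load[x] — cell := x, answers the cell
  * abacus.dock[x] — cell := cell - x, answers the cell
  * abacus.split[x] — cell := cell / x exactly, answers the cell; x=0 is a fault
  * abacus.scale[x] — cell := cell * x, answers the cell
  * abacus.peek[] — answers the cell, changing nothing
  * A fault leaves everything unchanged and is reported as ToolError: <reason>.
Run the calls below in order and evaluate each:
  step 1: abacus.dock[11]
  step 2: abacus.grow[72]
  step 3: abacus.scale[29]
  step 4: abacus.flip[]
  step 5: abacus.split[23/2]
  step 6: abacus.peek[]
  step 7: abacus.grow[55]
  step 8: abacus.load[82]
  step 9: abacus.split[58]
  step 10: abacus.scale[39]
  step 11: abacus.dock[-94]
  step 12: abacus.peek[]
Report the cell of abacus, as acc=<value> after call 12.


Answer: acc=4325/29

Derivation:
Act: dock[x=11]
Obs: -11
Act: grow[x=72]
Obs: 61
Act: scale[x=29]
Obs: 1769
Act: flip[]
Obs: -1769
Act: split[x=23/2]
Obs: -3538/23
Act: peek[]
Obs: -3538/23
Act: grow[x=55]
Obs: -2273/23
Act: load[x=82]
Obs: 82
Act: split[x=58]
Obs: 41/29
Act: scale[x=39]
Obs: 1599/29
Act: dock[x=-94]
Obs: 4325/29
Act: peek[]
Obs: 4325/29


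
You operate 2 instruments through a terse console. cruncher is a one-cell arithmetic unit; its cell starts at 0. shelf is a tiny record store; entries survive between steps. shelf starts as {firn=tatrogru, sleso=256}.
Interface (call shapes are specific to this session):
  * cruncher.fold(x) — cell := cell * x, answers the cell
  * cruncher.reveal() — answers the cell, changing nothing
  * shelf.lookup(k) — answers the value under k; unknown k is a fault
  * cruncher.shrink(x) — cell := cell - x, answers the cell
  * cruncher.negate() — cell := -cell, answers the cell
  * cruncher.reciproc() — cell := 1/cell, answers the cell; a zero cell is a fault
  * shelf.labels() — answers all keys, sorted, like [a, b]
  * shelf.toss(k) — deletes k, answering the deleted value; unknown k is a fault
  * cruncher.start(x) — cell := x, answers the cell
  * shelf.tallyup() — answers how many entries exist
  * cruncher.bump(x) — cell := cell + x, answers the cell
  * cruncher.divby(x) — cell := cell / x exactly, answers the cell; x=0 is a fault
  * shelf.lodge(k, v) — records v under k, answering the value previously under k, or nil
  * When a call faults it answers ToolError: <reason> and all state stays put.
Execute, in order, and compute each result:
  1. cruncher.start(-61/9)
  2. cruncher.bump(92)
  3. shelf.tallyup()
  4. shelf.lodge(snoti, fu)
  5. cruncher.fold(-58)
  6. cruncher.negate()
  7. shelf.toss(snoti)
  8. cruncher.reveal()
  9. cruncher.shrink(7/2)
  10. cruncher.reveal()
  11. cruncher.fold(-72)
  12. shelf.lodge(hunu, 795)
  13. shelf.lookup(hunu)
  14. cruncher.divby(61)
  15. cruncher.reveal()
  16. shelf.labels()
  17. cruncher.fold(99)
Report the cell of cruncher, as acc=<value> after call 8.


// start(x: -61/9) => -61/9
// bump(x: 92) => 767/9
// tallyup() => 2
// lodge(k: snoti, v: fu) => nil
// fold(x: -58) => -44486/9
// negate() => 44486/9
// toss(k: snoti) => fu
// reveal() => 44486/9
// shrink(x: 7/2) => 88909/18
// reveal() => 88909/18
// fold(x: -72) => -355636
// lodge(k: hunu, v: 795) => nil
// lookup(k: hunu) => 795
// divby(x: 61) => -355636/61
// reveal() => -355636/61
// labels() => [firn, hunu, sleso]
// fold(x: 99) => -35207964/61

Answer: acc=44486/9


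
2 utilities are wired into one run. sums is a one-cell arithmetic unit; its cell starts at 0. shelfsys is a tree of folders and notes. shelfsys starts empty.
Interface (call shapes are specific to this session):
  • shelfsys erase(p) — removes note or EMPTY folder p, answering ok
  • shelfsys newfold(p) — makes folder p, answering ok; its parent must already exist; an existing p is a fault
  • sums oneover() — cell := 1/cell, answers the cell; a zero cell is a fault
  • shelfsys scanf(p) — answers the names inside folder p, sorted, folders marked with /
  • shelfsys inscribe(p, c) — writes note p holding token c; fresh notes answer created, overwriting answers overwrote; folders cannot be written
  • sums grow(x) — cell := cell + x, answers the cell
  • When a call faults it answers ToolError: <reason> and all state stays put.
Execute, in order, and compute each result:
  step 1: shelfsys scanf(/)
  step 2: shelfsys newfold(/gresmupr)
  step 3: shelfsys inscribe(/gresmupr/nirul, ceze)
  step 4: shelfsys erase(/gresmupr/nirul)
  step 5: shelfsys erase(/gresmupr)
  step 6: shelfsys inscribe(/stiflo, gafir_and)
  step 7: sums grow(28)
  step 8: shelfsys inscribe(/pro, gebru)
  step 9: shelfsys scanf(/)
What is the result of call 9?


>> shelfsys scanf(p=/)
<< []
>> shelfsys newfold(p=/gresmupr)
<< ok
>> shelfsys inscribe(p=/gresmupr/nirul, c=ceze)
<< created
>> shelfsys erase(p=/gresmupr/nirul)
<< ok
>> shelfsys erase(p=/gresmupr)
<< ok
>> shelfsys inscribe(p=/stiflo, c=gafir_and)
<< created
>> sums grow(x=28)
<< 28
>> shelfsys inscribe(p=/pro, c=gebru)
<< created
>> shelfsys scanf(p=/)
<< [pro, stiflo]

Answer: [pro, stiflo]


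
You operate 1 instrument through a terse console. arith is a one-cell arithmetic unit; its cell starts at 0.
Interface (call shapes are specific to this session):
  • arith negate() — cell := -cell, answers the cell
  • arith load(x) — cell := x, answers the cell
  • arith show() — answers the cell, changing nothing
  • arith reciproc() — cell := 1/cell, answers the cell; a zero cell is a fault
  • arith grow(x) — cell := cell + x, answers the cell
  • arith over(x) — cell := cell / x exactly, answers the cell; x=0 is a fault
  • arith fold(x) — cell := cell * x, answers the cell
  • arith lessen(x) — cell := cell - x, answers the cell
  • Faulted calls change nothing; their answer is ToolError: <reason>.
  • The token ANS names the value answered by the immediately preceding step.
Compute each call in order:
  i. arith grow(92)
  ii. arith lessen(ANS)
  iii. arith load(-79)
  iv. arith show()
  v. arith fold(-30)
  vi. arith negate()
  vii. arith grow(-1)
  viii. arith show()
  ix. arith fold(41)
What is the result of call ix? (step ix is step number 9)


Answer: -97211

Derivation:
$ arith grow 92
= 92
$ arith lessen ANS
= 0
$ arith load -79
= -79
$ arith show
= -79
$ arith fold -30
= 2370
$ arith negate
= -2370
$ arith grow -1
= -2371
$ arith show
= -2371
$ arith fold 41
= -97211


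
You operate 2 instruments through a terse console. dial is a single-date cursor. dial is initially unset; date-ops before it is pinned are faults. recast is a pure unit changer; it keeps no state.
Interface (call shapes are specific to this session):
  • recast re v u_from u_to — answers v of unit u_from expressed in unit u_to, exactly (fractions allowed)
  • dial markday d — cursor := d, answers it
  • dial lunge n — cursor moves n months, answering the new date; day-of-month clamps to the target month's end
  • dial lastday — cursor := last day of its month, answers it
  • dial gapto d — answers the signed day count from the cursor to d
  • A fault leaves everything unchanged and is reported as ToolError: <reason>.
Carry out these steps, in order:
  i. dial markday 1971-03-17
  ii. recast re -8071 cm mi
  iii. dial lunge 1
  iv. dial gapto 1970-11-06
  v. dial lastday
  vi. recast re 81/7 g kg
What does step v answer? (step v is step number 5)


Answer: 1971-04-30

Derivation:
==> dial markday(1971-03-17)
<== 1971-03-17
==> recast re(-8071, cm, mi)
<== -40355/804672
==> dial lunge(1)
<== 1971-04-17
==> dial gapto(1970-11-06)
<== -162
==> dial lastday()
<== 1971-04-30
==> recast re(81/7, g, kg)
<== 81/7000


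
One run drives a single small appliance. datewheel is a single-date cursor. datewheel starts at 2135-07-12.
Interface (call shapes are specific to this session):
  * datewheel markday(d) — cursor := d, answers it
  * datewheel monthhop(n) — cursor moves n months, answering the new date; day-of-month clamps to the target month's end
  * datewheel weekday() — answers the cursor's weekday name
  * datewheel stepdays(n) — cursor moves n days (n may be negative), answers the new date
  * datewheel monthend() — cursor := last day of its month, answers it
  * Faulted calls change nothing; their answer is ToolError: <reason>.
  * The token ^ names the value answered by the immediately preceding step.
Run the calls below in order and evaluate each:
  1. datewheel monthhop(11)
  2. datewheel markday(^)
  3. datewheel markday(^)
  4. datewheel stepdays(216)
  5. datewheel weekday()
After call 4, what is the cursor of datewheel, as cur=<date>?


Answer: cur=2137-01-14

Derivation:
$ datewheel monthhop n=11
  2136-06-12
$ datewheel markday d=^
  2136-06-12
$ datewheel markday d=^
  2136-06-12
$ datewheel stepdays n=216
  2137-01-14
$ datewheel weekday
  Monday
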